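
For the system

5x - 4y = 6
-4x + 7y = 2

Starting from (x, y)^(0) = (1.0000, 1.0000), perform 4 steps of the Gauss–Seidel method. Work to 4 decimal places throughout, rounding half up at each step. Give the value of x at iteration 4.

Iteration 1:
  x = (6 - (-4)·1.0000) / (5) = 2.0000
  y = (2 - (-4)·2.0000) / (7) = 1.4286
Iteration 2:
  x = (6 - (-4)·1.4286) / (5) = 2.3429
  y = (2 - (-4)·2.3429) / (7) = 1.6245
Iteration 3:
  x = (6 - (-4)·1.6245) / (5) = 2.4996
  y = (2 - (-4)·2.4996) / (7) = 1.7141
Iteration 4:
  x = (6 - (-4)·1.7141) / (5) = 2.5713
  y = (2 - (-4)·2.5713) / (7) = 1.7550

2.5713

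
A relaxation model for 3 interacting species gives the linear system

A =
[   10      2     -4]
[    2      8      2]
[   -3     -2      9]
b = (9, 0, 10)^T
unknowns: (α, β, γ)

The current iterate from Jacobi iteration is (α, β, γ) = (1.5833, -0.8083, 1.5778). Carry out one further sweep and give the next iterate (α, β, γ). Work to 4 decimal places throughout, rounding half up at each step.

One sweep:
  α = (9 - (2)·-0.8083 - (-4)·1.5778) / (10) = 1.6928
  β = (0 - (2)·1.5833 - (2)·1.5778) / (8) = -0.7903
  γ = (10 - (-3)·1.5833 - (-2)·-0.8083) / (9) = 1.4593

(1.6928, -0.7903, 1.4593)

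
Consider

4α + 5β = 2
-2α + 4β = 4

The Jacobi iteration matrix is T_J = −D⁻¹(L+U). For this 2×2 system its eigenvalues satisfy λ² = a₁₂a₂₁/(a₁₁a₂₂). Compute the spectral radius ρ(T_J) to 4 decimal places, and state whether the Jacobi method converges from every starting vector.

a₁₂a₂₁/(a₁₁a₂₂) = (5)·(-2) / ((4)·(4)) = -0.625000
ρ = √|-0.625000| = √0.625000 = 0.7906
ρ < 1, so Jacobi converges

0.7906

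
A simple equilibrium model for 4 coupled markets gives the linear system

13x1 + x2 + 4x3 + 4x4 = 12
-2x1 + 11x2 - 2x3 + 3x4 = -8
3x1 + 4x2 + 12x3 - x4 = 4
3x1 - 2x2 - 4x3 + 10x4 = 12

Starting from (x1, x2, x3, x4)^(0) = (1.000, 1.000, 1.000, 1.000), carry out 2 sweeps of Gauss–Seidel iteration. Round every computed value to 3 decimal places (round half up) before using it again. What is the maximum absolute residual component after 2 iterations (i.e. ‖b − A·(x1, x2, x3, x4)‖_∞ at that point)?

Iteration 1:
  x1 = (12 - (1)·1.000 - (4)·1.000 - (4)·1.000) / (13) = 0.231
  x2 = (-8 - (-2)·0.231 - (-2)·1.000 - (3)·1.000) / (11) = -0.776
  x3 = (4 - (3)·0.231 - (4)·-0.776 - (-1)·1.000) / (12) = 0.618
  x4 = (12 - (3)·0.231 - (-2)·-0.776 - (-4)·0.618) / (10) = 1.223
Iteration 2:
  x1 = (12 - (1)·-0.776 - (4)·0.618 - (4)·1.223) / (13) = 0.416
  x2 = (-8 - (-2)·0.416 - (-2)·0.618 - (3)·1.223) / (11) = -0.873
  x3 = (4 - (3)·0.416 - (4)·-0.873 - (-1)·1.223) / (12) = 0.622
  x4 = (12 - (3)·0.416 - (-2)·-0.873 - (-4)·0.622) / (10) = 1.149
Residual b − A·x = (0.381, 0.232, -0.071, 0.004); ∞-norm = 0.381

0.381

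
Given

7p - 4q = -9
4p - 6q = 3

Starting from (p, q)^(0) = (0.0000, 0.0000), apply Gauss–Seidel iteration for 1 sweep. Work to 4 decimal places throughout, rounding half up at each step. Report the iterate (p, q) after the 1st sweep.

Iteration 1:
  p = (-9 - (-4)·0.0000) / (7) = -1.2857
  q = (3 - (4)·-1.2857) / (-6) = -1.3571

(-1.2857, -1.3571)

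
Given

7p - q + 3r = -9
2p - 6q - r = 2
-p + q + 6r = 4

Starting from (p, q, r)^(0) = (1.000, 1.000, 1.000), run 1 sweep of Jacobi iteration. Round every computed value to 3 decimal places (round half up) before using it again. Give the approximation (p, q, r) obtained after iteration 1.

Iteration 1:
  p = (-9 - (-1)·1.000 - (3)·1.000) / (7) = -1.571
  q = (2 - (2)·1.000 - (-1)·1.000) / (-6) = -0.167
  r = (4 - (-1)·1.000 - (1)·1.000) / (6) = 0.667

(-1.571, -0.167, 0.667)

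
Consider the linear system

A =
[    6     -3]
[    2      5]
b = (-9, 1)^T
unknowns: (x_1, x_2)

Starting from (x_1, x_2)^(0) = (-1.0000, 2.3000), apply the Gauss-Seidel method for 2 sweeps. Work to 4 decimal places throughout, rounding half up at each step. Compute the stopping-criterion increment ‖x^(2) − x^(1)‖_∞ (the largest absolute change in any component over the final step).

Iteration 1:
  x_1 = (-9 - (-3)·2.3000) / (6) = -0.3500
  x_2 = (1 - (2)·-0.3500) / (5) = 0.3400
Iteration 2:
  x_1 = (-9 - (-3)·0.3400) / (6) = -1.3300
  x_2 = (1 - (2)·-1.3300) / (5) = 0.7320
Change: (-0.9800, 0.3920) → max |·| = 0.9800

0.9800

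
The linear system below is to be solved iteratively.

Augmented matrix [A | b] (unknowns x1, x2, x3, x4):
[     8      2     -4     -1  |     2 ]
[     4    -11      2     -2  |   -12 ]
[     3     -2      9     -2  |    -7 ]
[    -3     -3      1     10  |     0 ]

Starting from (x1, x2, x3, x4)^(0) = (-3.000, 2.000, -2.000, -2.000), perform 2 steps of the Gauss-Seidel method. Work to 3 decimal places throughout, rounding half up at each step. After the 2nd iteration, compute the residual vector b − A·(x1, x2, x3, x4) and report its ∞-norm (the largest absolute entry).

Iteration 1:
  x1 = (2 - (2)·2.000 - (-4)·-2.000 - (-1)·-2.000) / (8) = -1.500
  x2 = (-12 - (4)·-1.500 - (2)·-2.000 - (-2)·-2.000) / (-11) = 0.545
  x3 = (-7 - (3)·-1.500 - (-2)·0.545 - (-2)·-2.000) / (9) = -0.601
  x4 = (0 - (-3)·-1.500 - (-3)·0.545 - (1)·-0.601) / (10) = -0.226
Iteration 2:
  x1 = (2 - (2)·0.545 - (-4)·-0.601 - (-1)·-0.226) / (8) = -0.215
  x2 = (-12 - (4)·-0.215 - (2)·-0.601 - (-2)·-0.226) / (-11) = 0.945
  x3 = (-7 - (3)·-0.215 - (-2)·0.945 - (-2)·-0.226) / (9) = -0.546
  x4 = (0 - (-3)·-0.215 - (-3)·0.945 - (1)·-0.546) / (10) = 0.274
Residual b − A·x = (-0.080, 0.895, 0.997, -0.004); ∞-norm = 0.997

0.997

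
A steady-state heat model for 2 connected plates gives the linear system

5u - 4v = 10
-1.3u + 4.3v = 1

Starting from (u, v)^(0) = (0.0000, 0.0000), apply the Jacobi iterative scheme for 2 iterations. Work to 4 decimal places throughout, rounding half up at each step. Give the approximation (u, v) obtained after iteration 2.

(2.1861, 0.8372)

Iteration 1:
  u = (10 - (-4)·0.0000) / (5) = 2.0000
  v = (1 - (-1.3)·0.0000) / (4.3) = 0.2326
Iteration 2:
  u = (10 - (-4)·0.2326) / (5) = 2.1861
  v = (1 - (-1.3)·2.0000) / (4.3) = 0.8372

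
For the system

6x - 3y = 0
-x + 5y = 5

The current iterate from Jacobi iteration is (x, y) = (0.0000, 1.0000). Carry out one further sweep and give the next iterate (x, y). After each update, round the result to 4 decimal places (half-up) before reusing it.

One sweep:
  x = (0 - (-3)·1.0000) / (6) = 0.5000
  y = (5 - (-1)·0.0000) / (5) = 1.0000

(0.5000, 1.0000)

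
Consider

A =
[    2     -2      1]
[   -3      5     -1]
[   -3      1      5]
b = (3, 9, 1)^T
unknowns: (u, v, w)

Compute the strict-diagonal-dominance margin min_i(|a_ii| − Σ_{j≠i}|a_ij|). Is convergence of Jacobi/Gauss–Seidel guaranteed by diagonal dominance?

-1

row 1: |2| − (2+1) = -1
row 2: |5| − (3+1) = 1
row 3: |5| − (3+1) = 1
minimum over rows = -1 → not strictly diagonally dominant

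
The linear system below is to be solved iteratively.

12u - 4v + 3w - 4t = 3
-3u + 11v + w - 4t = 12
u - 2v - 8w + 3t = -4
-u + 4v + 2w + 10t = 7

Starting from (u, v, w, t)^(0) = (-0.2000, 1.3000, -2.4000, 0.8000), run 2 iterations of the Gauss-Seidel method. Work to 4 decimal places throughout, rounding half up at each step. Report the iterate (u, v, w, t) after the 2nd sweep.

Iteration 1:
  u = (3 - (-4)·1.3000 - (3)·-2.4000 - (-4)·0.8000) / (12) = 1.5500
  v = (12 - (-3)·1.5500 - (1)·-2.4000 - (-4)·0.8000) / (11) = 2.0227
  w = (-4 - (1)·1.5500 - (-2)·2.0227 - (3)·0.8000) / (-8) = 0.4881
  t = (7 - (-1)·1.5500 - (4)·2.0227 - (2)·0.4881) / (10) = -0.0517
Iteration 2:
  u = (3 - (-4)·2.0227 - (3)·0.4881 - (-4)·-0.0517) / (12) = 0.7850
  v = (12 - (-3)·0.7850 - (1)·0.4881 - (-4)·-0.0517) / (11) = 1.2418
  w = (-4 - (1)·0.7850 - (-2)·1.2418 - (3)·-0.0517) / (-8) = 0.2683
  t = (7 - (-1)·0.7850 - (4)·1.2418 - (2)·0.2683) / (10) = 0.2281

(0.7850, 1.2418, 0.2683, 0.2281)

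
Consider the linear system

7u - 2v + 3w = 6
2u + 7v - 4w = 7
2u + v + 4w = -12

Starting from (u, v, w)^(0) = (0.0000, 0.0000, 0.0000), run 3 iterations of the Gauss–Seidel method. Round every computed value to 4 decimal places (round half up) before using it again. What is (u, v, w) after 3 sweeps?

Iteration 1:
  u = (6 - (-2)·0.0000 - (3)·0.0000) / (7) = 0.8571
  v = (7 - (2)·0.8571 - (-4)·0.0000) / (7) = 0.7551
  w = (-12 - (2)·0.8571 - (1)·0.7551) / (4) = -3.6173
Iteration 2:
  u = (6 - (-2)·0.7551 - (3)·-3.6173) / (7) = 2.6232
  v = (7 - (2)·2.6232 - (-4)·-3.6173) / (7) = -1.8165
  w = (-12 - (2)·2.6232 - (1)·-1.8165) / (4) = -3.8575
Iteration 3:
  u = (6 - (-2)·-1.8165 - (3)·-3.8575) / (7) = 1.9914
  v = (7 - (2)·1.9914 - (-4)·-3.8575) / (7) = -1.7733
  w = (-12 - (2)·1.9914 - (1)·-1.7733) / (4) = -3.5524

(1.9914, -1.7733, -3.5524)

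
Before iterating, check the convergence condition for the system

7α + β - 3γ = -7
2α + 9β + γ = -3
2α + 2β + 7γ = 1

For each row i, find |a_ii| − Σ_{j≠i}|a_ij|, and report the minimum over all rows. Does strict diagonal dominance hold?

row 1: |7| − (1+3) = 3
row 2: |9| − (2+1) = 6
row 3: |7| − (2+2) = 3
minimum over rows = 3 → strictly diagonally dominant (convergence guaranteed)

3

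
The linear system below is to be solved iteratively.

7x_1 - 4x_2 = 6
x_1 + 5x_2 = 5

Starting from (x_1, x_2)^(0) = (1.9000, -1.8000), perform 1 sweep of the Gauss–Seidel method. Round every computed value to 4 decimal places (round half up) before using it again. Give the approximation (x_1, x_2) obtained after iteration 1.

(-0.1714, 1.0343)

Iteration 1:
  x_1 = (6 - (-4)·-1.8000) / (7) = -0.1714
  x_2 = (5 - (1)·-0.1714) / (5) = 1.0343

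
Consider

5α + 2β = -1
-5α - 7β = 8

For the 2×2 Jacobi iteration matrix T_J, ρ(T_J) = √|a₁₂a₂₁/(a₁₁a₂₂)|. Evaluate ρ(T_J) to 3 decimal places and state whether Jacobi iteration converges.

0.535

a₁₂a₂₁/(a₁₁a₂₂) = (2)·(-5) / ((5)·(-7)) = 0.285714
ρ = √|0.285714| = √0.285714 = 0.535
ρ < 1, so Jacobi converges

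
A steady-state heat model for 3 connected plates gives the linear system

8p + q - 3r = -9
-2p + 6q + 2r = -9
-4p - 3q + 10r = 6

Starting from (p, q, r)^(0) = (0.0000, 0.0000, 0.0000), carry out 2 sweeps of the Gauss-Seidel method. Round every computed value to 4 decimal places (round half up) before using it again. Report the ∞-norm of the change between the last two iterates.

0.1641

Iteration 1:
  p = (-9 - (1)·0.0000 - (-3)·0.0000) / (8) = -1.1250
  q = (-9 - (-2)·-1.1250 - (2)·0.0000) / (6) = -1.8750
  r = (6 - (-4)·-1.1250 - (-3)·-1.8750) / (10) = -0.4125
Iteration 2:
  p = (-9 - (1)·-1.8750 - (-3)·-0.4125) / (8) = -1.0453
  q = (-9 - (-2)·-1.0453 - (2)·-0.4125) / (6) = -1.7109
  r = (6 - (-4)·-1.0453 - (-3)·-1.7109) / (10) = -0.3314
Change: (0.0797, 0.1641, 0.0811) → max |·| = 0.1641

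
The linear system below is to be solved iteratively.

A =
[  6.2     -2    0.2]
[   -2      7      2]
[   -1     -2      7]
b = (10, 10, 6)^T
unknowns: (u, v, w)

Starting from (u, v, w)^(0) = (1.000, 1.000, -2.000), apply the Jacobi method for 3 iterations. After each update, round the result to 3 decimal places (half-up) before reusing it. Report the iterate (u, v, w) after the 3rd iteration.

(2.082, 1.575, 1.654)

Iteration 1:
  u = (10 - (-2)·1.000 - (0.2)·-2.000) / (6.2) = 2.000
  v = (10 - (-2)·1.000 - (2)·-2.000) / (7) = 2.286
  w = (6 - (-1)·1.000 - (-2)·1.000) / (7) = 1.286
Iteration 2:
  u = (10 - (-2)·2.286 - (0.2)·1.286) / (6.2) = 2.309
  v = (10 - (-2)·2.000 - (2)·1.286) / (7) = 1.633
  w = (6 - (-1)·2.000 - (-2)·2.286) / (7) = 1.796
Iteration 3:
  u = (10 - (-2)·1.633 - (0.2)·1.796) / (6.2) = 2.082
  v = (10 - (-2)·2.309 - (2)·1.796) / (7) = 1.575
  w = (6 - (-1)·2.309 - (-2)·1.633) / (7) = 1.654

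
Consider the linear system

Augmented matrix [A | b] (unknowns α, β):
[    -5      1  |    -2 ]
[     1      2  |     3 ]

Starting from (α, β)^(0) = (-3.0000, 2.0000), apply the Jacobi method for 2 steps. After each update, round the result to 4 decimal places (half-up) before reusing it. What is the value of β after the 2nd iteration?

1.1000

Iteration 1:
  α = (-2 - (1)·2.0000) / (-5) = 0.8000
  β = (3 - (1)·-3.0000) / (2) = 3.0000
Iteration 2:
  α = (-2 - (1)·3.0000) / (-5) = 1.0000
  β = (3 - (1)·0.8000) / (2) = 1.1000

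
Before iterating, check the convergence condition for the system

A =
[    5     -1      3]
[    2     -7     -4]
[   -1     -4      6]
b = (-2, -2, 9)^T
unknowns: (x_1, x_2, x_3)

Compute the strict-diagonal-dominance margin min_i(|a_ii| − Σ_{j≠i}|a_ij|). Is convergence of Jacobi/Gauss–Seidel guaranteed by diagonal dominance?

row 1: |5| − (1+3) = 1
row 2: |-7| − (2+4) = 1
row 3: |6| − (1+4) = 1
minimum over rows = 1 → strictly diagonally dominant (convergence guaranteed)

1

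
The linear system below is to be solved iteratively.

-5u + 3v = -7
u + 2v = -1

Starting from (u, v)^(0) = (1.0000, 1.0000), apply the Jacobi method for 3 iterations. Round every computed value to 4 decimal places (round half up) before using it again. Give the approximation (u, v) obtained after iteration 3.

Iteration 1:
  u = (-7 - (3)·1.0000) / (-5) = 2.0000
  v = (-1 - (1)·1.0000) / (2) = -1.0000
Iteration 2:
  u = (-7 - (3)·-1.0000) / (-5) = 0.8000
  v = (-1 - (1)·2.0000) / (2) = -1.5000
Iteration 3:
  u = (-7 - (3)·-1.5000) / (-5) = 0.5000
  v = (-1 - (1)·0.8000) / (2) = -0.9000

(0.5000, -0.9000)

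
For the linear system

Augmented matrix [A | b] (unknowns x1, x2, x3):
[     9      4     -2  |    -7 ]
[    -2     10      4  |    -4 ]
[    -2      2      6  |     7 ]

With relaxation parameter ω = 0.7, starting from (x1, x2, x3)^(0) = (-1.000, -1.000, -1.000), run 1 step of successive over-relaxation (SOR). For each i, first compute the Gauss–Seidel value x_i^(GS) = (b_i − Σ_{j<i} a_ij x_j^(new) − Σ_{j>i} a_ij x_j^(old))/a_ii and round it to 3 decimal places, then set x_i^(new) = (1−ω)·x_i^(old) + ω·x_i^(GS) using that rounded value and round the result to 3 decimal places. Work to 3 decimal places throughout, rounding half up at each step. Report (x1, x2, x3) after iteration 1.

Iteration 1:
  x1: GS value = (-7 - (4)·-1.000 - (-2)·-1.000) / (9) = -0.556;  x1 ← (1−ω)·-1.000 + ω·-0.556 = -0.689
  x2: GS value = (-4 - (-2)·-0.689 - (4)·-1.000) / (10) = -0.138;  x2 ← (1−ω)·-1.000 + ω·-0.138 = -0.397
  x3: GS value = (7 - (-2)·-0.689 - (2)·-0.397) / (6) = 1.069;  x3 ← (1−ω)·-1.000 + ω·1.069 = 0.448

(-0.689, -0.397, 0.448)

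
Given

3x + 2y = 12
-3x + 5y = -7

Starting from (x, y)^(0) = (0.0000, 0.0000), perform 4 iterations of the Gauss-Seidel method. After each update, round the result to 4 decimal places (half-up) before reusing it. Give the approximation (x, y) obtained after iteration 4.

Iteration 1:
  x = (12 - (2)·0.0000) / (3) = 4.0000
  y = (-7 - (-3)·4.0000) / (5) = 1.0000
Iteration 2:
  x = (12 - (2)·1.0000) / (3) = 3.3333
  y = (-7 - (-3)·3.3333) / (5) = 0.6000
Iteration 3:
  x = (12 - (2)·0.6000) / (3) = 3.6000
  y = (-7 - (-3)·3.6000) / (5) = 0.7600
Iteration 4:
  x = (12 - (2)·0.7600) / (3) = 3.4933
  y = (-7 - (-3)·3.4933) / (5) = 0.6960

(3.4933, 0.6960)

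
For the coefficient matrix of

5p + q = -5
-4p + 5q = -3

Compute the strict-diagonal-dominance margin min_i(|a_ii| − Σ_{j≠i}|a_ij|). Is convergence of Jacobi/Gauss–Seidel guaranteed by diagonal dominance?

1

row 1: |5| − (1) = 4
row 2: |5| − (4) = 1
minimum over rows = 1 → strictly diagonally dominant (convergence guaranteed)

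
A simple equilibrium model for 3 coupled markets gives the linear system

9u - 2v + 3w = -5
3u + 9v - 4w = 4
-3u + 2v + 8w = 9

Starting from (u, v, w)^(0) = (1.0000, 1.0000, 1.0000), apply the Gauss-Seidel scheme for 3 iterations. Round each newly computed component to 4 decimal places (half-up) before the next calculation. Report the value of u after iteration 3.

-0.5985

Iteration 1:
  u = (-5 - (-2)·1.0000 - (3)·1.0000) / (9) = -0.6667
  v = (4 - (3)·-0.6667 - (-4)·1.0000) / (9) = 1.1111
  w = (9 - (-3)·-0.6667 - (2)·1.1111) / (8) = 0.5972
Iteration 2:
  u = (-5 - (-2)·1.1111 - (3)·0.5972) / (9) = -0.5077
  v = (4 - (3)·-0.5077 - (-4)·0.5972) / (9) = 0.8791
  w = (9 - (-3)·-0.5077 - (2)·0.8791) / (8) = 0.7148
Iteration 3:
  u = (-5 - (-2)·0.8791 - (3)·0.7148) / (9) = -0.5985
  v = (4 - (3)·-0.5985 - (-4)·0.7148) / (9) = 0.9616
  w = (9 - (-3)·-0.5985 - (2)·0.9616) / (8) = 0.6602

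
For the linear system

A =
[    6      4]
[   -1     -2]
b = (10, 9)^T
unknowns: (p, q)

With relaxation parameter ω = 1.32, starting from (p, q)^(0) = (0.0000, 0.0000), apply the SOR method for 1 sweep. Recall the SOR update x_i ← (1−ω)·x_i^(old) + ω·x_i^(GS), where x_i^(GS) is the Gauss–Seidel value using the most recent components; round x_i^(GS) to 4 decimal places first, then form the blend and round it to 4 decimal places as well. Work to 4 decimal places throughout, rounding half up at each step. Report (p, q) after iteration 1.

(2.2000, -7.3920)

Iteration 1:
  p: GS value = (10 - (4)·0.0000) / (6) = 1.6667;  p ← (1−ω)·0.0000 + ω·1.6667 = 2.2000
  q: GS value = (9 - (-1)·2.2000) / (-2) = -5.6000;  q ← (1−ω)·0.0000 + ω·-5.6000 = -7.3920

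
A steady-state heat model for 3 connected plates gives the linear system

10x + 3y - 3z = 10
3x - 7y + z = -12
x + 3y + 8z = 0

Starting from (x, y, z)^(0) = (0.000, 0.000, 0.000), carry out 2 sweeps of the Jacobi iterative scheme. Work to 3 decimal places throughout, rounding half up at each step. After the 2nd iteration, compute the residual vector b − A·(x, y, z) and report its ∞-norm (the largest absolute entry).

3.593

Iteration 1:
  x = (10 - (3)·0.000 - (-3)·0.000) / (10) = 1.000
  y = (-12 - (3)·0.000 - (1)·0.000) / (-7) = 1.714
  z = (0 - (1)·0.000 - (3)·0.000) / (8) = 0.000
Iteration 2:
  x = (10 - (3)·1.714 - (-3)·0.000) / (10) = 0.486
  y = (-12 - (3)·1.000 - (1)·0.000) / (-7) = 2.143
  z = (0 - (1)·1.000 - (3)·1.714) / (8) = -0.768
Residual b − A·x = (-3.593, 2.311, -0.771); ∞-norm = 3.593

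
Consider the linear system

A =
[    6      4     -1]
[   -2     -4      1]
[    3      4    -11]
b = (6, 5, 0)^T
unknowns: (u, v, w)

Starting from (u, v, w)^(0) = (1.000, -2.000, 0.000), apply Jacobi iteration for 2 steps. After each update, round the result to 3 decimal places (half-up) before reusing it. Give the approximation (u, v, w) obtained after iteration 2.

(2.091, -2.530, 0.000)

Iteration 1:
  u = (6 - (4)·-2.000 - (-1)·0.000) / (6) = 2.333
  v = (5 - (-2)·1.000 - (1)·0.000) / (-4) = -1.750
  w = (0 - (3)·1.000 - (4)·-2.000) / (-11) = -0.455
Iteration 2:
  u = (6 - (4)·-1.750 - (-1)·-0.455) / (6) = 2.091
  v = (5 - (-2)·2.333 - (1)·-0.455) / (-4) = -2.530
  w = (0 - (3)·2.333 - (4)·-1.750) / (-11) = 0.000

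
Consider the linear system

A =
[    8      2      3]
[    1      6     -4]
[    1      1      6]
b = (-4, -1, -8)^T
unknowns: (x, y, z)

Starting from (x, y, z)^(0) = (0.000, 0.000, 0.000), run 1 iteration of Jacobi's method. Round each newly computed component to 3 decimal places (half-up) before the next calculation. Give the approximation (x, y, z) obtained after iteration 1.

(-0.500, -0.167, -1.333)

Iteration 1:
  x = (-4 - (2)·0.000 - (3)·0.000) / (8) = -0.500
  y = (-1 - (1)·0.000 - (-4)·0.000) / (6) = -0.167
  z = (-8 - (1)·0.000 - (1)·0.000) / (6) = -1.333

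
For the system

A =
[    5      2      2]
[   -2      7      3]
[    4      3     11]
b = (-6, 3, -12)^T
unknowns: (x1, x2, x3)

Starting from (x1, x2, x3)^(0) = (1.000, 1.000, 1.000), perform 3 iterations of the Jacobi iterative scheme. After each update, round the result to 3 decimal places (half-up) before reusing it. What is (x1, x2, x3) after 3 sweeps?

Iteration 1:
  x1 = (-6 - (2)·1.000 - (2)·1.000) / (5) = -2.000
  x2 = (3 - (-2)·1.000 - (3)·1.000) / (7) = 0.286
  x3 = (-12 - (4)·1.000 - (3)·1.000) / (11) = -1.727
Iteration 2:
  x1 = (-6 - (2)·0.286 - (2)·-1.727) / (5) = -0.624
  x2 = (3 - (-2)·-2.000 - (3)·-1.727) / (7) = 0.597
  x3 = (-12 - (4)·-2.000 - (3)·0.286) / (11) = -0.442
Iteration 3:
  x1 = (-6 - (2)·0.597 - (2)·-0.442) / (5) = -1.262
  x2 = (3 - (-2)·-0.624 - (3)·-0.442) / (7) = 0.440
  x3 = (-12 - (4)·-0.624 - (3)·0.597) / (11) = -1.027

(-1.262, 0.440, -1.027)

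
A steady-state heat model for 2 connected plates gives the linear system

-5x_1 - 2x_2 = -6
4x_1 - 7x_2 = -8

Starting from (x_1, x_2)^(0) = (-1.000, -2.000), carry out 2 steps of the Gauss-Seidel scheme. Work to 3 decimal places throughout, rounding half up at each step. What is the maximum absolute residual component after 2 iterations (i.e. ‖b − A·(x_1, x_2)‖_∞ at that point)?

1.958

Iteration 1:
  x_1 = (-6 - (-2)·-2.000) / (-5) = 2.000
  x_2 = (-8 - (4)·2.000) / (-7) = 2.286
Iteration 2:
  x_1 = (-6 - (-2)·2.286) / (-5) = 0.286
  x_2 = (-8 - (4)·0.286) / (-7) = 1.306
Residual b − A·x = (-1.958, -0.002); ∞-norm = 1.958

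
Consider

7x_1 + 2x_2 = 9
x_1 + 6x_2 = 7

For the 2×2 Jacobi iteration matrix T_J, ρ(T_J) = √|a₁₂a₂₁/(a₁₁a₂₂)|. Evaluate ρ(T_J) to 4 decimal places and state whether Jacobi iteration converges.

a₁₂a₂₁/(a₁₁a₂₂) = (2)·(1) / ((7)·(6)) = 0.047619
ρ = √|0.047619| = √0.047619 = 0.2182
ρ < 1, so Jacobi converges

0.2182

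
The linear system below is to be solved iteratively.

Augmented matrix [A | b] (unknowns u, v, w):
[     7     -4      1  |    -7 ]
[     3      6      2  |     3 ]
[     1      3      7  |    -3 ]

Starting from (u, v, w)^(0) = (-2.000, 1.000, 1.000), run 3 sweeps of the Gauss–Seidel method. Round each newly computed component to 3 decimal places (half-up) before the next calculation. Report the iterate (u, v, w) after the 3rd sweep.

Iteration 1:
  u = (-7 - (-4)·1.000 - (1)·1.000) / (7) = -0.571
  v = (3 - (3)·-0.571 - (2)·1.000) / (6) = 0.452
  w = (-3 - (1)·-0.571 - (3)·0.452) / (7) = -0.541
Iteration 2:
  u = (-7 - (-4)·0.452 - (1)·-0.541) / (7) = -0.664
  v = (3 - (3)·-0.664 - (2)·-0.541) / (6) = 1.012
  w = (-3 - (1)·-0.664 - (3)·1.012) / (7) = -0.767
Iteration 3:
  u = (-7 - (-4)·1.012 - (1)·-0.767) / (7) = -0.312
  v = (3 - (3)·-0.312 - (2)·-0.767) / (6) = 0.912
  w = (-3 - (1)·-0.312 - (3)·0.912) / (7) = -0.775

(-0.312, 0.912, -0.775)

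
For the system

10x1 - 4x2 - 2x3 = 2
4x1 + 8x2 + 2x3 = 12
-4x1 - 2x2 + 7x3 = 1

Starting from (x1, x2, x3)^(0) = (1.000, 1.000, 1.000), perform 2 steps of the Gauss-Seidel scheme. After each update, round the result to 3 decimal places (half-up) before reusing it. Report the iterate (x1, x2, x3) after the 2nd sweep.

(0.709, 0.935, 0.815)

Iteration 1:
  x1 = (2 - (-4)·1.000 - (-2)·1.000) / (10) = 0.800
  x2 = (12 - (4)·0.800 - (2)·1.000) / (8) = 0.850
  x3 = (1 - (-4)·0.800 - (-2)·0.850) / (7) = 0.843
Iteration 2:
  x1 = (2 - (-4)·0.850 - (-2)·0.843) / (10) = 0.709
  x2 = (12 - (4)·0.709 - (2)·0.843) / (8) = 0.935
  x3 = (1 - (-4)·0.709 - (-2)·0.935) / (7) = 0.815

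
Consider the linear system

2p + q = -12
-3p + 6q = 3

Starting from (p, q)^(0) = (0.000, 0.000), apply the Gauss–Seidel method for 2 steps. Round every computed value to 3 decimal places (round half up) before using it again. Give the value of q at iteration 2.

-1.875

Iteration 1:
  p = (-12 - (1)·0.000) / (2) = -6.000
  q = (3 - (-3)·-6.000) / (6) = -2.500
Iteration 2:
  p = (-12 - (1)·-2.500) / (2) = -4.750
  q = (3 - (-3)·-4.750) / (6) = -1.875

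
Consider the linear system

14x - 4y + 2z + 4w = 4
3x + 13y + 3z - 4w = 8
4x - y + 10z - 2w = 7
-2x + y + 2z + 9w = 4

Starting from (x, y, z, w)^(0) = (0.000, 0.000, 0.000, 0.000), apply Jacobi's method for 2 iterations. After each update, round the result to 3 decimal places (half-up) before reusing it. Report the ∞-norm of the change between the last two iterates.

0.160

Iteration 1:
  x = (4 - (-4)·0.000 - (2)·0.000 - (4)·0.000) / (14) = 0.286
  y = (8 - (3)·0.000 - (3)·0.000 - (-4)·0.000) / (13) = 0.615
  z = (7 - (4)·0.000 - (-1)·0.000 - (-2)·0.000) / (10) = 0.700
  w = (4 - (-2)·0.000 - (1)·0.000 - (2)·0.000) / (9) = 0.444
Iteration 2:
  x = (4 - (-4)·0.615 - (2)·0.700 - (4)·0.444) / (14) = 0.235
  y = (8 - (3)·0.286 - (3)·0.700 - (-4)·0.444) / (13) = 0.524
  z = (7 - (4)·0.286 - (-1)·0.615 - (-2)·0.444) / (10) = 0.736
  w = (4 - (-2)·0.286 - (1)·0.615 - (2)·0.700) / (9) = 0.284
Change: (-0.051, -0.091, 0.036, -0.160) → max |·| = 0.160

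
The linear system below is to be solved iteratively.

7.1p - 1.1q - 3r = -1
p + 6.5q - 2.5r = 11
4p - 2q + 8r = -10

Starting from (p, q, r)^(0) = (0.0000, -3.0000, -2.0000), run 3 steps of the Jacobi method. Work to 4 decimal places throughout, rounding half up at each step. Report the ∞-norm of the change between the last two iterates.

0.7555

Iteration 1:
  p = (-1 - (-1.1)·-3.0000 - (-3)·-2.0000) / (7.1) = -1.4507
  q = (11 - (1)·0.0000 - (-2.5)·-2.0000) / (6.5) = 0.9231
  r = (-10 - (4)·0.0000 - (-2)·-3.0000) / (8) = -2.0000
Iteration 2:
  p = (-1 - (-1.1)·0.9231 - (-3)·-2.0000) / (7.1) = -0.8429
  q = (11 - (1)·-1.4507 - (-2.5)·-2.0000) / (6.5) = 1.1463
  r = (-10 - (4)·-1.4507 - (-2)·0.9231) / (8) = -0.2939
Iteration 3:
  p = (-1 - (-1.1)·1.1463 - (-3)·-0.2939) / (7.1) = -0.0874
  q = (11 - (1)·-0.8429 - (-2.5)·-0.2939) / (6.5) = 1.7089
  r = (-10 - (4)·-0.8429 - (-2)·1.1463) / (8) = -0.5420
Change: (0.7555, 0.5626, -0.2481) → max |·| = 0.7555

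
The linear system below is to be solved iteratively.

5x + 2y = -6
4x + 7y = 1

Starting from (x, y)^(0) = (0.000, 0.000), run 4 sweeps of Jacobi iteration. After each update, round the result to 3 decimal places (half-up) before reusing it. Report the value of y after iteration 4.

Iteration 1:
  x = (-6 - (2)·0.000) / (5) = -1.200
  y = (1 - (4)·0.000) / (7) = 0.143
Iteration 2:
  x = (-6 - (2)·0.143) / (5) = -1.257
  y = (1 - (4)·-1.200) / (7) = 0.829
Iteration 3:
  x = (-6 - (2)·0.829) / (5) = -1.532
  y = (1 - (4)·-1.257) / (7) = 0.861
Iteration 4:
  x = (-6 - (2)·0.861) / (5) = -1.544
  y = (1 - (4)·-1.532) / (7) = 1.018

1.018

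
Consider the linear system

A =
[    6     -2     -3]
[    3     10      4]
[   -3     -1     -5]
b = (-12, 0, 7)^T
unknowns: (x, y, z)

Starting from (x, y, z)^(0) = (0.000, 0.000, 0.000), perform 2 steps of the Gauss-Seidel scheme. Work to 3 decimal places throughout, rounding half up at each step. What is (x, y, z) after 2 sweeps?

(-1.960, 0.716, -0.367)

Iteration 1:
  x = (-12 - (-2)·0.000 - (-3)·0.000) / (6) = -2.000
  y = (0 - (3)·-2.000 - (4)·0.000) / (10) = 0.600
  z = (7 - (-3)·-2.000 - (-1)·0.600) / (-5) = -0.320
Iteration 2:
  x = (-12 - (-2)·0.600 - (-3)·-0.320) / (6) = -1.960
  y = (0 - (3)·-1.960 - (4)·-0.320) / (10) = 0.716
  z = (7 - (-3)·-1.960 - (-1)·0.716) / (-5) = -0.367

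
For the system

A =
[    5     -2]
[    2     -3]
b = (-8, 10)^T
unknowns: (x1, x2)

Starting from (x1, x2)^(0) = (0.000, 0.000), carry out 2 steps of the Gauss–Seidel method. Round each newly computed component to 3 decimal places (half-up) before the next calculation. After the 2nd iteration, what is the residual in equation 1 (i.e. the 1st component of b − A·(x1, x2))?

Iteration 1:
  x1 = (-8 - (-2)·0.000) / (5) = -1.600
  x2 = (10 - (2)·-1.600) / (-3) = -4.400
Iteration 2:
  x1 = (-8 - (-2)·-4.400) / (5) = -3.360
  x2 = (10 - (2)·-3.360) / (-3) = -5.573
Residual b − A·x = (-2.346, 0.001)

-2.346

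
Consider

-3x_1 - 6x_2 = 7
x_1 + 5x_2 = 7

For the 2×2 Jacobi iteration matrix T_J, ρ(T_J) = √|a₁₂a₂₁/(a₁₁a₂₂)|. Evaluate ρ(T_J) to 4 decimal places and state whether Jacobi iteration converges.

0.6325

a₁₂a₂₁/(a₁₁a₂₂) = (-6)·(1) / ((-3)·(5)) = 0.400000
ρ = √|0.400000| = √0.400000 = 0.6325
ρ < 1, so Jacobi converges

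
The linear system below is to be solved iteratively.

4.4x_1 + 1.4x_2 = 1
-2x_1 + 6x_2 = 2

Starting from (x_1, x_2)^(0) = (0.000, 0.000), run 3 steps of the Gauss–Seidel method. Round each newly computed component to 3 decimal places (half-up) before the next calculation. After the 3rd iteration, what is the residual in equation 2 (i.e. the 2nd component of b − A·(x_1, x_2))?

0.002

Iteration 1:
  x_1 = (1 - (1.4)·0.000) / (4.4) = 0.227
  x_2 = (2 - (-2)·0.227) / (6) = 0.409
Iteration 2:
  x_1 = (1 - (1.4)·0.409) / (4.4) = 0.097
  x_2 = (2 - (-2)·0.097) / (6) = 0.366
Iteration 3:
  x_1 = (1 - (1.4)·0.366) / (4.4) = 0.111
  x_2 = (2 - (-2)·0.111) / (6) = 0.370
Residual b − A·x = (-0.006, 0.002)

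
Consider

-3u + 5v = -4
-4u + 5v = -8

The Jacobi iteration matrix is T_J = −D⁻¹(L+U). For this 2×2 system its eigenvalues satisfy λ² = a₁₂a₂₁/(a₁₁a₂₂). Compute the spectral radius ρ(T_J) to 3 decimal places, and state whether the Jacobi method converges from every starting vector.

a₁₂a₂₁/(a₁₁a₂₂) = (5)·(-4) / ((-3)·(5)) = 1.333333
ρ = √|1.333333| = √1.333333 = 1.155
ρ > 1, so Jacobi diverges

1.155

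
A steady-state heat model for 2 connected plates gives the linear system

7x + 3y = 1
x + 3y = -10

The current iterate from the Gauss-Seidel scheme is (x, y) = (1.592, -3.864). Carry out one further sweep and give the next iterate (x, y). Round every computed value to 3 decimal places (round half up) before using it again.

(1.799, -3.933)

One sweep:
  x = (1 - (3)·-3.864) / (7) = 1.799
  y = (-10 - (1)·1.799) / (3) = -3.933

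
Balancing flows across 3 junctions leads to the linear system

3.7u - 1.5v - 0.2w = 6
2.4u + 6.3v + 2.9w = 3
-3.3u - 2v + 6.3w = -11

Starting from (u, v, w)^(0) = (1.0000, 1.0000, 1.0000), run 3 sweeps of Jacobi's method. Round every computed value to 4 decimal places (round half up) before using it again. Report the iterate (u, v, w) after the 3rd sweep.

Iteration 1:
  u = (6 - (-1.5)·1.0000 - (-0.2)·1.0000) / (3.7) = 2.0811
  v = (3 - (2.4)·1.0000 - (2.9)·1.0000) / (6.3) = -0.3651
  w = (-11 - (-3.3)·1.0000 - (-2)·1.0000) / (6.3) = -0.9048
Iteration 2:
  u = (6 - (-1.5)·-0.3651 - (-0.2)·-0.9048) / (3.7) = 1.4247
  v = (3 - (2.4)·2.0811 - (2.9)·-0.9048) / (6.3) = 0.0999
  w = (-11 - (-3.3)·2.0811 - (-2)·-0.3651) / (6.3) = -0.7718
Iteration 3:
  u = (6 - (-1.5)·0.0999 - (-0.2)·-0.7718) / (3.7) = 1.6204
  v = (3 - (2.4)·1.4247 - (2.9)·-0.7718) / (6.3) = 0.2887
  w = (-11 - (-3.3)·1.4247 - (-2)·0.0999) / (6.3) = -0.9680

(1.6204, 0.2887, -0.9680)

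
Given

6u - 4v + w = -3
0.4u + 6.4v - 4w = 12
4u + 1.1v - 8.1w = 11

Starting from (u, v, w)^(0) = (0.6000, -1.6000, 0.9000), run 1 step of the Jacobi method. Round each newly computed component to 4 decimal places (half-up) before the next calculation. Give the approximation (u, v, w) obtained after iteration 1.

Iteration 1:
  u = (-3 - (-4)·-1.6000 - (1)·0.9000) / (6) = -1.7167
  v = (12 - (0.4)·0.6000 - (-4)·0.9000) / (6.4) = 2.4000
  w = (11 - (4)·0.6000 - (1.1)·-1.6000) / (-8.1) = -1.2790

(-1.7167, 2.4000, -1.2790)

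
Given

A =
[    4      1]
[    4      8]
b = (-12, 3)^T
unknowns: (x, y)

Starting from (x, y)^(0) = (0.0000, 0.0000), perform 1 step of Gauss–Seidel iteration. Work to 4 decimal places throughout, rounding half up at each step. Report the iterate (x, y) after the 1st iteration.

(-3.0000, 1.8750)

Iteration 1:
  x = (-12 - (1)·0.0000) / (4) = -3.0000
  y = (3 - (4)·-3.0000) / (8) = 1.8750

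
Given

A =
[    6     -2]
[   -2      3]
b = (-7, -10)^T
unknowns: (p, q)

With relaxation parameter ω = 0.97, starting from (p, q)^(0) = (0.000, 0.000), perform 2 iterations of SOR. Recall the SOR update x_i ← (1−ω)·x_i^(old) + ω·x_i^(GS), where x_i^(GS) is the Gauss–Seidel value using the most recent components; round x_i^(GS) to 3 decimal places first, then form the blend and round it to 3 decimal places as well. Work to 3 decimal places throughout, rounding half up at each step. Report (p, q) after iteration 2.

Iteration 1:
  p: GS value = (-7 - (-2)·0.000) / (6) = -1.167;  p ← (1−ω)·0.000 + ω·-1.167 = -1.132
  q: GS value = (-10 - (-2)·-1.132) / (3) = -4.088;  q ← (1−ω)·0.000 + ω·-4.088 = -3.965
Iteration 2:
  p: GS value = (-7 - (-2)·-3.965) / (6) = -2.488;  p ← (1−ω)·-1.132 + ω·-2.488 = -2.447
  q: GS value = (-10 - (-2)·-2.447) / (3) = -4.965;  q ← (1−ω)·-3.965 + ω·-4.965 = -4.935

(-2.447, -4.935)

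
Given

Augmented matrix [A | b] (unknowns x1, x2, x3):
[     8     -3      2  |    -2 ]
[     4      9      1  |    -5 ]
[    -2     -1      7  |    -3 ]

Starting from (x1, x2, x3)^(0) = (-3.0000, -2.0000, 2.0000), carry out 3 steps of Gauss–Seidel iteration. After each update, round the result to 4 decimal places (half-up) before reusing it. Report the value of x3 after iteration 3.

Iteration 1:
  x1 = (-2 - (-3)·-2.0000 - (2)·2.0000) / (8) = -1.5000
  x2 = (-5 - (4)·-1.5000 - (1)·2.0000) / (9) = -0.1111
  x3 = (-3 - (-2)·-1.5000 - (-1)·-0.1111) / (7) = -0.8730
Iteration 2:
  x1 = (-2 - (-3)·-0.1111 - (2)·-0.8730) / (8) = -0.0734
  x2 = (-5 - (4)·-0.0734 - (1)·-0.8730) / (9) = -0.4259
  x3 = (-3 - (-2)·-0.0734 - (-1)·-0.4259) / (7) = -0.5104
Iteration 3:
  x1 = (-2 - (-3)·-0.4259 - (2)·-0.5104) / (8) = -0.2821
  x2 = (-5 - (4)·-0.2821 - (1)·-0.5104) / (9) = -0.3735
  x3 = (-3 - (-2)·-0.2821 - (-1)·-0.3735) / (7) = -0.5625

-0.5625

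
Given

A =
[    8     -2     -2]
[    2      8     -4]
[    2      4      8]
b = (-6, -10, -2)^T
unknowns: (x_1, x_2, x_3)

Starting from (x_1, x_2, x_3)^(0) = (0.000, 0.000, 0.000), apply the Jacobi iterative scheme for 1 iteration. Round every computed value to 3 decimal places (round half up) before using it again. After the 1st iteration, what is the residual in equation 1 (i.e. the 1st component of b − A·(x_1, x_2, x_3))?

Iteration 1:
  x_1 = (-6 - (-2)·0.000 - (-2)·0.000) / (8) = -0.750
  x_2 = (-10 - (2)·0.000 - (-4)·0.000) / (8) = -1.250
  x_3 = (-2 - (2)·0.000 - (4)·0.000) / (8) = -0.250
Residual b − A·x = (-3.000, 0.500, 6.500)

-3.000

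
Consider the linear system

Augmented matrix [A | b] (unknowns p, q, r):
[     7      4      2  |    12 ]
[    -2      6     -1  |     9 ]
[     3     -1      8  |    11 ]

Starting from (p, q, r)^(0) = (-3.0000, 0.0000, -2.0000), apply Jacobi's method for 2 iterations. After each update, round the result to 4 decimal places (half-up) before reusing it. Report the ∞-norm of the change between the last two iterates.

2.5119

Iteration 1:
  p = (12 - (4)·0.0000 - (2)·-2.0000) / (7) = 2.2857
  q = (9 - (-2)·-3.0000 - (-1)·-2.0000) / (6) = 0.1667
  r = (11 - (3)·-3.0000 - (-1)·0.0000) / (8) = 2.5000
Iteration 2:
  p = (12 - (4)·0.1667 - (2)·2.5000) / (7) = 0.9047
  q = (9 - (-2)·2.2857 - (-1)·2.5000) / (6) = 2.6786
  r = (11 - (3)·2.2857 - (-1)·0.1667) / (8) = 0.5387
Change: (-1.3810, 2.5119, -1.9613) → max |·| = 2.5119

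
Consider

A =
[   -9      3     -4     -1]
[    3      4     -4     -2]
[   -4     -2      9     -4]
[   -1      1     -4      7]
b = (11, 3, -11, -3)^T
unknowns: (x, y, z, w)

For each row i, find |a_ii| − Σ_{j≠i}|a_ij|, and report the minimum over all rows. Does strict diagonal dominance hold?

-5

row 1: |-9| − (3+4+1) = 1
row 2: |4| − (3+4+2) = -5
row 3: |9| − (4+2+4) = -1
row 4: |7| − (1+1+4) = 1
minimum over rows = -5 → not strictly diagonally dominant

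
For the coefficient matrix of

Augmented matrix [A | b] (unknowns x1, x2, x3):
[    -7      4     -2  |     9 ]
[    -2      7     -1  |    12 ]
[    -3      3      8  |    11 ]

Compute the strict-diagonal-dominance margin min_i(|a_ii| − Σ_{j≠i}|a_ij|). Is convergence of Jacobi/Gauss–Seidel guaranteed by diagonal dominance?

row 1: |-7| − (4+2) = 1
row 2: |7| − (2+1) = 4
row 3: |8| − (3+3) = 2
minimum over rows = 1 → strictly diagonally dominant (convergence guaranteed)

1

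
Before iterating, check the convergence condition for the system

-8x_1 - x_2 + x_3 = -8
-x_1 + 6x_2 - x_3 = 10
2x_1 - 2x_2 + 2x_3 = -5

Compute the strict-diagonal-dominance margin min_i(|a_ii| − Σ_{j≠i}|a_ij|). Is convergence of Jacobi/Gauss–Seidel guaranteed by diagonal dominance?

row 1: |-8| − (1+1) = 6
row 2: |6| − (1+1) = 4
row 3: |2| − (2+2) = -2
minimum over rows = -2 → not strictly diagonally dominant

-2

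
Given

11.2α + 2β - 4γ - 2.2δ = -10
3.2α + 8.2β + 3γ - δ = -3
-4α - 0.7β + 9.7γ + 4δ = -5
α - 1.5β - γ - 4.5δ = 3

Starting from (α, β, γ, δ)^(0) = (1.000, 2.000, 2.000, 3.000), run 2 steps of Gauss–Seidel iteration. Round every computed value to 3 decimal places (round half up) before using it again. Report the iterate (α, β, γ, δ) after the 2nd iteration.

(-1.397, 0.832, -1.029, -1.026)

Iteration 1:
  α = (-10 - (2)·2.000 - (-4)·2.000 - (-2.2)·3.000) / (11.2) = 0.054
  β = (-3 - (3.2)·0.054 - (3)·2.000 - (-1)·3.000) / (8.2) = -0.753
  γ = (-5 - (-4)·0.054 - (-0.7)·-0.753 - (4)·3.000) / (9.7) = -1.785
  δ = (3 - (1)·0.054 - (-1.5)·-0.753 - (-1)·-1.785) / (-4.5) = -0.007
Iteration 2:
  α = (-10 - (2)·-0.753 - (-4)·-1.785 - (-2.2)·-0.007) / (11.2) = -1.397
  β = (-3 - (3.2)·-1.397 - (3)·-1.785 - (-1)·-0.007) / (8.2) = 0.832
  γ = (-5 - (-4)·-1.397 - (-0.7)·0.832 - (4)·-0.007) / (9.7) = -1.029
  δ = (3 - (1)·-1.397 - (-1.5)·0.832 - (-1)·-1.029) / (-4.5) = -1.026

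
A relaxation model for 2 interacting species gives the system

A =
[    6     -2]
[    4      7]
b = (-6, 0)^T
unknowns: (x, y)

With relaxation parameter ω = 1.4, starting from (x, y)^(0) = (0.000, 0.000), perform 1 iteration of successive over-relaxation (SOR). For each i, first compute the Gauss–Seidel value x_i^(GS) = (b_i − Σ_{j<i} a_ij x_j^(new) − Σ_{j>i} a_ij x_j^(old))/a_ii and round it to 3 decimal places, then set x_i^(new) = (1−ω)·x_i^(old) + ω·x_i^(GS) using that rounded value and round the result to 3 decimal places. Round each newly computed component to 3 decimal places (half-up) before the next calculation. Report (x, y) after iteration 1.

Iteration 1:
  x: GS value = (-6 - (-2)·0.000) / (6) = -1.000;  x ← (1−ω)·0.000 + ω·-1.000 = -1.400
  y: GS value = (0 - (4)·-1.400) / (7) = 0.800;  y ← (1−ω)·0.000 + ω·0.800 = 1.120

(-1.400, 1.120)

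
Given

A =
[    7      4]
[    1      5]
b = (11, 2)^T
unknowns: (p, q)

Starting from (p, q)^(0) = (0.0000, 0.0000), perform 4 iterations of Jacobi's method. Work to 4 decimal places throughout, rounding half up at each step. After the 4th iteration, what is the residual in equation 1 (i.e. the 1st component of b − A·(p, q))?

Iteration 1:
  p = (11 - (4)·0.0000) / (7) = 1.5714
  q = (2 - (1)·0.0000) / (5) = 0.4000
Iteration 2:
  p = (11 - (4)·0.4000) / (7) = 1.3429
  q = (2 - (1)·1.5714) / (5) = 0.0857
Iteration 3:
  p = (11 - (4)·0.0857) / (7) = 1.5225
  q = (2 - (1)·1.3429) / (5) = 0.1314
Iteration 4:
  p = (11 - (4)·0.1314) / (7) = 1.4963
  q = (2 - (1)·1.5225) / (5) = 0.0955
Residual b − A·x = (0.1439, 0.0262)

0.1439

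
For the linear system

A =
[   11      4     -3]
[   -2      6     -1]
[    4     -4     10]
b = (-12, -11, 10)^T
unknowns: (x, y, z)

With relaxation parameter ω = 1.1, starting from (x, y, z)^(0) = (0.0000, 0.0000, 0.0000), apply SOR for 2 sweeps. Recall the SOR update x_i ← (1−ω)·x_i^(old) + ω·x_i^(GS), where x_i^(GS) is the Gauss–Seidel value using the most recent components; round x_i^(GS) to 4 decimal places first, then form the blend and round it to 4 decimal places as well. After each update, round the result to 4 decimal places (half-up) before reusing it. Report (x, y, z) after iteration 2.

(0.0668, -1.6462, 0.2916)

Iteration 1:
  x: GS value = (-12 - (4)·0.0000 - (-3)·0.0000) / (11) = -1.0909;  x ← (1−ω)·0.0000 + ω·-1.0909 = -1.2000
  y: GS value = (-11 - (-2)·-1.2000 - (-1)·0.0000) / (6) = -2.2333;  y ← (1−ω)·0.0000 + ω·-2.2333 = -2.4566
  z: GS value = (10 - (4)·-1.2000 - (-4)·-2.4566) / (10) = 0.4974;  z ← (1−ω)·0.0000 + ω·0.4974 = 0.5471
Iteration 2:
  x: GS value = (-12 - (4)·-2.4566 - (-3)·0.5471) / (11) = -0.0484;  x ← (1−ω)·-1.2000 + ω·-0.0484 = 0.0668
  y: GS value = (-11 - (-2)·0.0668 - (-1)·0.5471) / (6) = -1.7199;  y ← (1−ω)·-2.4566 + ω·-1.7199 = -1.6462
  z: GS value = (10 - (4)·0.0668 - (-4)·-1.6462) / (10) = 0.3148;  z ← (1−ω)·0.5471 + ω·0.3148 = 0.2916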